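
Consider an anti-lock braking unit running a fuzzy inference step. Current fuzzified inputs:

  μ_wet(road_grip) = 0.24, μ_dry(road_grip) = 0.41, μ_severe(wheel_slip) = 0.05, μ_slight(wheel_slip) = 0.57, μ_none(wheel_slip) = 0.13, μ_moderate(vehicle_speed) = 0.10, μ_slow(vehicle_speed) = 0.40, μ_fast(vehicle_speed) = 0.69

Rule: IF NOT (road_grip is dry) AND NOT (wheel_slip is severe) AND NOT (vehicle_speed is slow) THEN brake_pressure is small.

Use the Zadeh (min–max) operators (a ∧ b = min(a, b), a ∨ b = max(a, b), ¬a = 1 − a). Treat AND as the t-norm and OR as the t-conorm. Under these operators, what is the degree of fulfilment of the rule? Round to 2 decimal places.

firing strength: ¬dry=1−0.41=0.59, ¬severe=1−0.05=0.95, ¬slow=1−0.40=0.60; AND[min(a, b)] → w = 0.59

0.59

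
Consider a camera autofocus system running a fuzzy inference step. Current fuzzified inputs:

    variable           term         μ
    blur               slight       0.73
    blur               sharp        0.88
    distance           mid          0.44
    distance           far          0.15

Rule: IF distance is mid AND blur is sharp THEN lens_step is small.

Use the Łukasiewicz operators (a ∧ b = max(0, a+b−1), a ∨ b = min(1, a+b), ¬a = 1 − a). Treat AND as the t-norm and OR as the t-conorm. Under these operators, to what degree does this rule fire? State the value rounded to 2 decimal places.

0.32

firing strength: mid=0.44, sharp=0.88; AND[max(0, a+b−1)] → w = 0.32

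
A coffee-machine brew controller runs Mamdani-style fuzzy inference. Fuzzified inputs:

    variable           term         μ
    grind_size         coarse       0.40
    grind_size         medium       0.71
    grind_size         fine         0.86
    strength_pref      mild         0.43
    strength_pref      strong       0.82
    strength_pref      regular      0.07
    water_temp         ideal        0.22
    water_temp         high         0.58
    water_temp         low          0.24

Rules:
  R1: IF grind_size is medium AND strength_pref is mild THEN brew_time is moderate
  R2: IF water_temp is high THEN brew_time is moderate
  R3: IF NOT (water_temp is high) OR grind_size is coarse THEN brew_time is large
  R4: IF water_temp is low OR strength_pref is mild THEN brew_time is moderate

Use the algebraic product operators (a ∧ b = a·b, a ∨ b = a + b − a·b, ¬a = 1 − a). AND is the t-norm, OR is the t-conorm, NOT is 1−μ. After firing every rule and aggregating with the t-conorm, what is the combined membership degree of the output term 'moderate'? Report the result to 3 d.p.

0.874

R1: medium=0.71, mild=0.43; AND[a·b] → w = 0.3053
R2: high=0.58 → w = 0.5800
R3: ¬high=1−0.58=0.42, coarse=0.40; OR[a + b − a·b] → w = 0.6520
R4: low=0.24, mild=0.43; OR[a + b − a·b] → w = 0.5668
Rules with consequent 'moderate': {R1, R2, R4} → strengths 0.3053, 0.5800, 0.5668
Aggregate via t-conorm [a + b − a·b]: 0.8736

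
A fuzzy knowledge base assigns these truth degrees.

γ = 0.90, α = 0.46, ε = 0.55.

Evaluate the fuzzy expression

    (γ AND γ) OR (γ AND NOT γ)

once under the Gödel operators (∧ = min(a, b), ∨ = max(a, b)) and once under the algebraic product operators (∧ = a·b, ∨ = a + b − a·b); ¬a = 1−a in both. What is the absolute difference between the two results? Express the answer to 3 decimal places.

Under Gödel:
  γ AND γ = min(a, b) on (0.90, 0.90) = 0.90
  NOT γ = 1 − 0.90 = 0.10
  γ AND NOT γ = min(a, b) on (0.90, 0.10) = 0.10
  (γ AND γ) OR (γ AND NOT γ) = max(a, b) on (0.90, 0.10) = 0.90
  → value = 0.9000
Under algebraic product:
  γ AND γ = a·b on (0.9000, 0.9000) = 0.8100
  NOT γ = 1 − 0.9000 = 0.1000
  γ AND NOT γ = a·b on (0.9000, 0.1000) = 0.0900
  (γ AND γ) OR (γ AND NOT γ) = a + b − a·b on (0.8100, 0.0900) = 0.8271
  → value = 0.8271
|0.9000 − 0.8271| = 0.073

0.073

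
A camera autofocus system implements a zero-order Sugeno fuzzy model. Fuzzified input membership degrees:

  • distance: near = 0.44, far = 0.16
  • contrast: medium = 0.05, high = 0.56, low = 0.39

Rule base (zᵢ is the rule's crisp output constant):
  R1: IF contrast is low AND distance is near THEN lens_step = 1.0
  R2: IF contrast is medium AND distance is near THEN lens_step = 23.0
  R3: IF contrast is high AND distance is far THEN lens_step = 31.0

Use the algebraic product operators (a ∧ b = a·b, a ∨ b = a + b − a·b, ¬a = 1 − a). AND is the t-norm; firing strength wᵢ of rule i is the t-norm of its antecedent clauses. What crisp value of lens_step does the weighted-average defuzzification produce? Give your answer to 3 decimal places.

R1 (z=1.0): low=0.39, near=0.44; AND[a·b] → w = 0.1716
R2 (z=23.0): medium=0.05, near=0.44; AND[a·b] → w = 0.0220
R3 (z=31.0): high=0.56, far=0.16; AND[a·b] → w = 0.0896
Weighted average = (0.1716·1.0 + 0.0220·23.0 + 0.0896·31.0) / (0.1716 + 0.0220 + 0.0896)
  = 3.4552 / 0.2832 = 12.201

12.201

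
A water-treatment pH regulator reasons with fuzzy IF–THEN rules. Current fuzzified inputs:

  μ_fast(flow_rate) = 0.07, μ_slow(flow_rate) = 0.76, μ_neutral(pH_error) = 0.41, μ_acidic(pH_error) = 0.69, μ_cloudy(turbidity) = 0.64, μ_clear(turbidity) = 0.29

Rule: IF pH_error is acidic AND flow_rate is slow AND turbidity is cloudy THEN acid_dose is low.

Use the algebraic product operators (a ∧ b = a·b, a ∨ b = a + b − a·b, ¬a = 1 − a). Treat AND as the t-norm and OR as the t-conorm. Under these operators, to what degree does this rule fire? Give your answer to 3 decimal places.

firing strength: acidic=0.69, slow=0.76, cloudy=0.64; AND[a·b] → w = 0.3356

0.336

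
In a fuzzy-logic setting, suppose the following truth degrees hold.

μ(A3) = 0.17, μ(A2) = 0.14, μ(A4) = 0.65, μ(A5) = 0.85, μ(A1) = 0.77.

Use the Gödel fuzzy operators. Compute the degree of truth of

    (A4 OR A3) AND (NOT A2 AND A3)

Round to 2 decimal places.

0.17

A4 OR A3 = max(a, b) on (0.65, 0.17) = 0.65
NOT A2 = 1 − 0.14 = 0.86
NOT A2 AND A3 = min(a, b) on (0.86, 0.17) = 0.17
(A4 OR A3) AND (NOT A2 AND A3) = min(a, b) on (0.65, 0.17) = 0.17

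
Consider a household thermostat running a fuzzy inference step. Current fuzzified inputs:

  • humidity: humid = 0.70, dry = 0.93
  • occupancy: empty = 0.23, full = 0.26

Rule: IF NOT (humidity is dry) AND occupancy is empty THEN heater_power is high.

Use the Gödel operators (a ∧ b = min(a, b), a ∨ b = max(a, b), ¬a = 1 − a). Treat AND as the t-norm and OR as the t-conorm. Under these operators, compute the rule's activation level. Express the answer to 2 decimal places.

firing strength: ¬dry=1−0.93=0.07, empty=0.23; AND[min(a, b)] → w = 0.07

0.07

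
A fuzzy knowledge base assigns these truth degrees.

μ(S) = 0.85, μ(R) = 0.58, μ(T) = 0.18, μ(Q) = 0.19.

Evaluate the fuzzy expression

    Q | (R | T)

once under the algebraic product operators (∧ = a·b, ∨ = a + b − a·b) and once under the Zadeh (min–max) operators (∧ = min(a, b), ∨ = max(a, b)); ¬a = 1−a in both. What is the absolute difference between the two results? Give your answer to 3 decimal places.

Under algebraic product:
  R | T = a + b − a·b on (0.5800, 0.1800) = 0.6556
  Q | (R | T) = a + b − a·b on (0.1900, 0.6556) = 0.7210
  → value = 0.7210
Under Zadeh (min–max):
  R | T = max(a, b) on (0.58, 0.18) = 0.58
  Q | (R | T) = max(a, b) on (0.19, 0.58) = 0.58
  → value = 0.5800
|0.7210 − 0.5800| = 0.141

0.141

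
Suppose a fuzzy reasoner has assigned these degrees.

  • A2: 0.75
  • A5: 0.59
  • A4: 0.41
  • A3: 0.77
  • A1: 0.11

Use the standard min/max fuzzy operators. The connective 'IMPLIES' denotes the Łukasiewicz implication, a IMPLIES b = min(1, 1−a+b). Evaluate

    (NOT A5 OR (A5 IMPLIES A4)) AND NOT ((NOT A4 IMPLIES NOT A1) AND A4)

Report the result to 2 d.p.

NOT A5 = 1 − 0.59 = 0.41
A5 IMPLIES A4  [Łukasiewicz: min(1, 1−a+b)] with a=0.59, b=0.41 → 0.82
NOT A5 OR (A5 IMPLIES A4) = max(a, b) on (0.41, 0.82) = 0.82
NOT A4 = 1 − 0.41 = 0.59
NOT A1 = 1 − 0.11 = 0.89
NOT A4 IMPLIES NOT A1  [Łukasiewicz: min(1, 1−a+b)] with a=0.59, b=0.89 → 1.00
(NOT A4 IMPLIES NOT A1) AND A4 = min(a, b) on (1.00, 0.41) = 0.41
NOT ((NOT A4 IMPLIES NOT A1) AND A4) = 1 − 0.41 = 0.59
(NOT A5 OR (A5 IMPLIES A4)) AND NOT ((NOT A4 IMPLIES NOT A1) AND A4) = min(a, b) on (0.82, 0.59) = 0.59

0.59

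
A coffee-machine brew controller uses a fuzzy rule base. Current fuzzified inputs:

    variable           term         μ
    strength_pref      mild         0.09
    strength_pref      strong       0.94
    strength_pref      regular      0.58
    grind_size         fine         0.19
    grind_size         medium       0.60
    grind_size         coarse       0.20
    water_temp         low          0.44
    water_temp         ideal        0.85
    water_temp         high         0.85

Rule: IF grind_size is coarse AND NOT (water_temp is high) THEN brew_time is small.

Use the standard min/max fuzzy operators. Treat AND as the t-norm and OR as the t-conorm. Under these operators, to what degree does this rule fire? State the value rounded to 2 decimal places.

firing strength: coarse=0.20, ¬high=1−0.85=0.15; AND[min(a, b)] → w = 0.15

0.15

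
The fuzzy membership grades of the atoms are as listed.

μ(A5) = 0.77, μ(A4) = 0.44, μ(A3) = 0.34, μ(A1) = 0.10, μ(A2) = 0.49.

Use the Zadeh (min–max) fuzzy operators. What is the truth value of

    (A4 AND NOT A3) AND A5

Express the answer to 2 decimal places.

0.44

NOT A3 = 1 − 0.34 = 0.66
A4 AND NOT A3 = min(a, b) on (0.44, 0.66) = 0.44
(A4 AND NOT A3) AND A5 = min(a, b) on (0.44, 0.77) = 0.44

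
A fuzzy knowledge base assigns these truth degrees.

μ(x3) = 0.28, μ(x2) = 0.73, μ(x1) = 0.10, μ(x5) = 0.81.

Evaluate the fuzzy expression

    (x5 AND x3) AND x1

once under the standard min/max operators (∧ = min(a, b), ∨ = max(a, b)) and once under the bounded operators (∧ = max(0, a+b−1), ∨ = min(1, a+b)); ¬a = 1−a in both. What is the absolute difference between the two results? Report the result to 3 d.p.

0.100

Under standard min/max:
  x5 AND x3 = min(a, b) on (0.81, 0.28) = 0.28
  (x5 AND x3) AND x1 = min(a, b) on (0.28, 0.10) = 0.10
  → value = 0.1000
Under bounded:
  x5 AND x3 = max(0, a+b−1) on (0.81, 0.28) = 0.09
  (x5 AND x3) AND x1 = max(0, a+b−1) on (0.09, 0.10) = 0.00
  → value = 0.0000
|0.1000 − 0.0000| = 0.100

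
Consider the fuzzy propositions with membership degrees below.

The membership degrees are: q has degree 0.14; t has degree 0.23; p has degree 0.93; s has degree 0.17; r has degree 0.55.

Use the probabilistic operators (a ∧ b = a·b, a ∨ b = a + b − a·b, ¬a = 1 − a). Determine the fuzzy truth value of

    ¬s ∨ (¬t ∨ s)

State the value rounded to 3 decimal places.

¬s = 1 − 0.1700 = 0.8300
¬t = 1 − 0.2300 = 0.7700
¬t ∨ s = a + b − a·b on (0.7700, 0.1700) = 0.8091
¬s ∨ (¬t ∨ s) = a + b − a·b on (0.8300, 0.8091) = 0.9675

0.968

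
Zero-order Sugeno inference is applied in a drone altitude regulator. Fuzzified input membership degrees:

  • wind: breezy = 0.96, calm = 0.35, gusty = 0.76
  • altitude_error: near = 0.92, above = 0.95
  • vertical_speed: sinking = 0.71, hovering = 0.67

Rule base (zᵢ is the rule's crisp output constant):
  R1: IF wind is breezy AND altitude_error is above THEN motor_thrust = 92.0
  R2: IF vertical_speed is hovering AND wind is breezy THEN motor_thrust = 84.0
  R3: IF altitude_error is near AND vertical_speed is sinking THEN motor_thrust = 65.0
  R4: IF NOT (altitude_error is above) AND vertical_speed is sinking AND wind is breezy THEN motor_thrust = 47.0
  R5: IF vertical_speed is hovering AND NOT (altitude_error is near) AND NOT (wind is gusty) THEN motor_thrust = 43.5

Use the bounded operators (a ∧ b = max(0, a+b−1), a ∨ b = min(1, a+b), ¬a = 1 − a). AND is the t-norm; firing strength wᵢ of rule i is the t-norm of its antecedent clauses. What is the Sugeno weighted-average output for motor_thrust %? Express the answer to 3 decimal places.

R1 (z=92.0): breezy=0.96, above=0.95; AND[max(0, a+b−1)] → w = 0.91
R2 (z=84.0): hovering=0.67, breezy=0.96; AND[max(0, a+b−1)] → w = 0.63
R3 (z=65.0): near=0.92, sinking=0.71; AND[max(0, a+b−1)] → w = 0.63
R4 (z=47.0): ¬above=1−0.95=0.05, sinking=0.71, breezy=0.96; AND[max(0, a+b−1)] → w = 0.00
R5 (z=43.5): hovering=0.67, ¬near=1−0.92=0.08, ¬gusty=1−0.76=0.24; AND[max(0, a+b−1)] → w = 0.00
Weighted average = (0.91·92.0 + 0.63·84.0 + 0.63·65.0 + 0.00·47.0 + 0.00·43.5) / (0.91 + 0.63 + 0.63 + 0.00 + 0.00)
  = 177.5900 / 2.1700 = 81.839

81.839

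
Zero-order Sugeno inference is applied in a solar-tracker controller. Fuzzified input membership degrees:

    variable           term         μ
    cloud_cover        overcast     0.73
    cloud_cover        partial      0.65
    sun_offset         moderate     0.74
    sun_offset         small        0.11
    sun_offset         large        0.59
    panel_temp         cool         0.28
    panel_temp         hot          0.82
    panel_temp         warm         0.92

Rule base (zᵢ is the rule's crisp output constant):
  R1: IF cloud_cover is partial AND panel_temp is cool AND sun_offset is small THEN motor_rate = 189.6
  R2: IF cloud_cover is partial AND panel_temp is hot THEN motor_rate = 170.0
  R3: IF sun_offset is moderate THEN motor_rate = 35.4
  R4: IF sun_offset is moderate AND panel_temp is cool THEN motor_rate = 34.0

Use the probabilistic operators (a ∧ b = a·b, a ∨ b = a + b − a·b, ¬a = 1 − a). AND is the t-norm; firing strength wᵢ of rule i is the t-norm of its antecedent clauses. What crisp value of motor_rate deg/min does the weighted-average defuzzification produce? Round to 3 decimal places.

R1 (z=189.6): partial=0.65, cool=0.28, small=0.11; AND[a·b] → w = 0.0200
R2 (z=170.0): partial=0.65, hot=0.82; AND[a·b] → w = 0.5330
R3 (z=35.4): moderate=0.74 → w = 0.7400
R4 (z=34.0): moderate=0.74, cool=0.28; AND[a·b] → w = 0.2072
Weighted average = (0.0200·189.6 + 0.5330·170.0 + 0.7400·35.4 + 0.2072·34.0) / (0.0200 + 0.5330 + 0.7400 + 0.2072)
  = 127.6466 / 1.5002 = 85.085

85.085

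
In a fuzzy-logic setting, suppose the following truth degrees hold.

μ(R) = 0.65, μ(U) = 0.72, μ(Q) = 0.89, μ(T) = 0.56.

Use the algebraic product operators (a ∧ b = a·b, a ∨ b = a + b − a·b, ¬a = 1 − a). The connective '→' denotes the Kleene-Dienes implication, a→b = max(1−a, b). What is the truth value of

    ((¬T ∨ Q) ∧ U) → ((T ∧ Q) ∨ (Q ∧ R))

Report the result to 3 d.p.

0.789

¬T = 1 − 0.5600 = 0.4400
¬T ∨ Q = a + b − a·b on (0.4400, 0.8900) = 0.9384
(¬T ∨ Q) ∧ U = a·b on (0.9384, 0.7200) = 0.6756
T ∧ Q = a·b on (0.5600, 0.8900) = 0.4984
Q ∧ R = a·b on (0.8900, 0.6500) = 0.5785
(T ∧ Q) ∨ (Q ∧ R) = a + b − a·b on (0.4984, 0.5785) = 0.7886
((¬T ∨ Q) ∧ U) → ((T ∧ Q) ∨ (Q ∧ R))  [Kleene-Dienes: max(1−a, b)] with a=0.6756, b=0.7886 → 0.7886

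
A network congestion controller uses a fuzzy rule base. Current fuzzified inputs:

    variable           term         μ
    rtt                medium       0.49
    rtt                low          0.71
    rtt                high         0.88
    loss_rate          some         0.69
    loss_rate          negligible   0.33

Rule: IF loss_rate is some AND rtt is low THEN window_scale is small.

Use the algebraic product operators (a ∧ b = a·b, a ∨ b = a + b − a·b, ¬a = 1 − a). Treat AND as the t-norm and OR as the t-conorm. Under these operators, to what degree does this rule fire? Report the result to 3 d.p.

0.490

firing strength: some=0.69, low=0.71; AND[a·b] → w = 0.4899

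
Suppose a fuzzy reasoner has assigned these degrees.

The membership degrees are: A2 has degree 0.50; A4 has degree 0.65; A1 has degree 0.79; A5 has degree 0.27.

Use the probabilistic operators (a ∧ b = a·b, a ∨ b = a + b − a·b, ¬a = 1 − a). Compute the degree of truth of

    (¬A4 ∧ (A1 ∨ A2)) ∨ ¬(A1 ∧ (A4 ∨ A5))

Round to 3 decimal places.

¬A4 = 1 − 0.6500 = 0.3500
A1 ∨ A2 = a + b − a·b on (0.7900, 0.5000) = 0.8950
¬A4 ∧ (A1 ∨ A2) = a·b on (0.3500, 0.8950) = 0.3132
A4 ∨ A5 = a + b − a·b on (0.6500, 0.2700) = 0.7445
A1 ∧ (A4 ∨ A5) = a·b on (0.7900, 0.7445) = 0.5882
¬(A1 ∧ (A4 ∨ A5)) = 1 − 0.5882 = 0.4118
(¬A4 ∧ (A1 ∨ A2)) ∨ ¬(A1 ∧ (A4 ∨ A5)) = a + b − a·b on (0.3132, 0.4118) = 0.5961

0.596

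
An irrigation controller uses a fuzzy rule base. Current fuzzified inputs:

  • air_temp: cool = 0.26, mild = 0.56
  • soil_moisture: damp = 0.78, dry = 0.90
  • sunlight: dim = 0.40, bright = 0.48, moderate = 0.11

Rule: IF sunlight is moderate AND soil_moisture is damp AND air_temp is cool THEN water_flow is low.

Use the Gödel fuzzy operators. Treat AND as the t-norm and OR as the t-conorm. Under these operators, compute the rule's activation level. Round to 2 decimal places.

firing strength: moderate=0.11, damp=0.78, cool=0.26; AND[min(a, b)] → w = 0.11

0.11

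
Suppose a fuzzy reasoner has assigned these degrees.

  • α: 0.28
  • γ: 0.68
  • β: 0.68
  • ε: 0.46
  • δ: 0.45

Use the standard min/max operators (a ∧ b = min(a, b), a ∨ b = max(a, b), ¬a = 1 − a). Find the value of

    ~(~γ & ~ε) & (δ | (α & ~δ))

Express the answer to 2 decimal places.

~γ = 1 − 0.68 = 0.32
~ε = 1 − 0.46 = 0.54
~γ & ~ε = min(a, b) on (0.32, 0.54) = 0.32
~(~γ & ~ε) = 1 − 0.32 = 0.68
~δ = 1 − 0.45 = 0.55
α & ~δ = min(a, b) on (0.28, 0.55) = 0.28
δ | (α & ~δ) = max(a, b) on (0.45, 0.28) = 0.45
~(~γ & ~ε) & (δ | (α & ~δ)) = min(a, b) on (0.68, 0.45) = 0.45

0.45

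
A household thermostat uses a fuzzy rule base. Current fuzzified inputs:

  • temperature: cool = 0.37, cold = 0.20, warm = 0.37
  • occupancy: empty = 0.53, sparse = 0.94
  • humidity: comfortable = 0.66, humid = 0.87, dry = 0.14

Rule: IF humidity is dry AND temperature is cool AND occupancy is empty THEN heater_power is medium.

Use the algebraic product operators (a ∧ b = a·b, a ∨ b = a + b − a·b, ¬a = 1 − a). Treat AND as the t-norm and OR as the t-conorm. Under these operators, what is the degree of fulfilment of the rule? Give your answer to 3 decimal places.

firing strength: dry=0.14, cool=0.37, empty=0.53; AND[a·b] → w = 0.0275

0.027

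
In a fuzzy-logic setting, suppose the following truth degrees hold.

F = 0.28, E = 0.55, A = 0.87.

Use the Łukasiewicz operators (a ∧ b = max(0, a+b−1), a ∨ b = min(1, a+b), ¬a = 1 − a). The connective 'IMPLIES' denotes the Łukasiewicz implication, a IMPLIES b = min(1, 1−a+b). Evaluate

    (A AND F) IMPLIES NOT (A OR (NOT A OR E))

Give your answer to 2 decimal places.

A AND F = max(0, a+b−1) on (0.87, 0.28) = 0.15
NOT A = 1 − 0.87 = 0.13
NOT A OR E = min(1, a+b) on (0.13, 0.55) = 0.68
A OR (NOT A OR E) = min(1, a+b) on (0.87, 0.68) = 1.00
NOT (A OR (NOT A OR E)) = 1 − 1.00 = 0.00
(A AND F) IMPLIES NOT (A OR (NOT A OR E))  [Łukasiewicz: min(1, 1−a+b)] with a=0.15, b=0.00 → 0.85

0.85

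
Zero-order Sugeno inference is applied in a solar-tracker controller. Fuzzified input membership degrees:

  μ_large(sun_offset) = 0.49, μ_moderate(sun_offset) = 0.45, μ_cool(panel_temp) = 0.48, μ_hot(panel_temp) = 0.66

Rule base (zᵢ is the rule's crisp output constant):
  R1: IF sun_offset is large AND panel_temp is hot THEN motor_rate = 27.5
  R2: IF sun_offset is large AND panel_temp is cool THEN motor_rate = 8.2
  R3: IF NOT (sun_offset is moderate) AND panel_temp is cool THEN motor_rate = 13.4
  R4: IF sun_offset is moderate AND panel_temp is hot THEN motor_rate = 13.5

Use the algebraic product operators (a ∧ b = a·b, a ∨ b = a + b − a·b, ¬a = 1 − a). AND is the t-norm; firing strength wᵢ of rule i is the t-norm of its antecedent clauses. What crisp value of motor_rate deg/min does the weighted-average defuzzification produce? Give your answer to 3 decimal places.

16.407

R1 (z=27.5): large=0.49, hot=0.66; AND[a·b] → w = 0.3234
R2 (z=8.2): large=0.49, cool=0.48; AND[a·b] → w = 0.2352
R3 (z=13.4): ¬moderate=1−0.45=0.55, cool=0.48; AND[a·b] → w = 0.2640
R4 (z=13.5): moderate=0.45, hot=0.66; AND[a·b] → w = 0.2970
Weighted average = (0.3234·27.5 + 0.2352·8.2 + 0.2640·13.4 + 0.2970·13.5) / (0.3234 + 0.2352 + 0.2640 + 0.2970)
  = 18.3692 / 1.1196 = 16.407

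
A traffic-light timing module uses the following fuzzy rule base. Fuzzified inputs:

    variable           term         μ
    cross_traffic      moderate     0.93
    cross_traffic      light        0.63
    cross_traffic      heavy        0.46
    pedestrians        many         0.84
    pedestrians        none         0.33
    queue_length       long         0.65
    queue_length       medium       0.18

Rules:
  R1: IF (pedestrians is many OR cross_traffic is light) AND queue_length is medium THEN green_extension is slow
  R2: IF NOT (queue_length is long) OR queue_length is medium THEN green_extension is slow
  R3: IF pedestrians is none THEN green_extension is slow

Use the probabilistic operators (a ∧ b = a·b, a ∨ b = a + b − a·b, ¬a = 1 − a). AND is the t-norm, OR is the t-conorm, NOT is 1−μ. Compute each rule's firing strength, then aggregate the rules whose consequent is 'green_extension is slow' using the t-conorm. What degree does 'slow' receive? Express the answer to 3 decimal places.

R1: (many=0.84 OR light=0.63) = 0.9408; AND[a·b] with medium=0.18 → w = 0.1693
R2: ¬long=1−0.65=0.35, medium=0.18; OR[a + b − a·b] → w = 0.4670
R3: none=0.33 → w = 0.3300
Rules with consequent 'slow': {R1, R2, R3} → strengths 0.1693, 0.4670, 0.3300
Aggregate via t-conorm [a + b − a·b]: 0.7034

0.703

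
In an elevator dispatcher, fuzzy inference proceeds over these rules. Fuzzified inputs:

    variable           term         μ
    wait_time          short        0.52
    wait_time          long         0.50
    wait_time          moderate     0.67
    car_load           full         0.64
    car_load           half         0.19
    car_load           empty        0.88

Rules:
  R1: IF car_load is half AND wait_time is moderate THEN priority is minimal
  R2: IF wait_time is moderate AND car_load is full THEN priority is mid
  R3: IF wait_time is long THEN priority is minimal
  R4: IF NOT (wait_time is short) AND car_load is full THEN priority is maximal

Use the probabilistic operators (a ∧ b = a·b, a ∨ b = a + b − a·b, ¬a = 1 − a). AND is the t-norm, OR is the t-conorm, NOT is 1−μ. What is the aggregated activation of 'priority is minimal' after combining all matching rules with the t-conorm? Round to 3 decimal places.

R1: half=0.19, moderate=0.67; AND[a·b] → w = 0.1273
R2: moderate=0.67, full=0.64; AND[a·b] → w = 0.4288
R3: long=0.50 → w = 0.5000
R4: ¬short=1−0.52=0.48, full=0.64; AND[a·b] → w = 0.3072
Rules with consequent 'minimal': {R1, R3} → strengths 0.1273, 0.5000
Aggregate via t-conorm [a + b − a·b]: 0.5636

0.564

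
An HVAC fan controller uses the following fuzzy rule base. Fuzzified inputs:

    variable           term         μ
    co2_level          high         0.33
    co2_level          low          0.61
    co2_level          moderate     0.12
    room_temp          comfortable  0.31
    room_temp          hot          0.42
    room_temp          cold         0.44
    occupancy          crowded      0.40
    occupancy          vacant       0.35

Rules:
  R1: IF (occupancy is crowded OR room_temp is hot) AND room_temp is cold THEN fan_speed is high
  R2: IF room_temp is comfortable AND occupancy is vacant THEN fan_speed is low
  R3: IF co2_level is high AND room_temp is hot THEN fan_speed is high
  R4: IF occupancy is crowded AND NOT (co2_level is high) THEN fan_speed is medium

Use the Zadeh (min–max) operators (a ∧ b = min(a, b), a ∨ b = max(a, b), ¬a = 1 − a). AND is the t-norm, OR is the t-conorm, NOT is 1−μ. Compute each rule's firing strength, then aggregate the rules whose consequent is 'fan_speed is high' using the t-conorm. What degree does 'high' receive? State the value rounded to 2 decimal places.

0.42

R1: (crowded=0.40 OR hot=0.42) = 0.42; AND[min(a, b)] with cold=0.44 → w = 0.42
R2: comfortable=0.31, vacant=0.35; AND[min(a, b)] → w = 0.31
R3: high=0.33, hot=0.42; AND[min(a, b)] → w = 0.33
R4: crowded=0.40, ¬high=1−0.33=0.67; AND[min(a, b)] → w = 0.40
Rules with consequent 'high': {R1, R3} → strengths 0.42, 0.33
Aggregate via t-conorm [max(a, b)]: 0.42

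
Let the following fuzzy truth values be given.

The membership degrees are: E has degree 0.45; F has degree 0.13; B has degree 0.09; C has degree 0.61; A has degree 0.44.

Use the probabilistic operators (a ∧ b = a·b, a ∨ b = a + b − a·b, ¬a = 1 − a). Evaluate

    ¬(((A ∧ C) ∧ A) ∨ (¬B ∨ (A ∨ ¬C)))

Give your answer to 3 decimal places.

0.027

A ∧ C = a·b on (0.4400, 0.6100) = 0.2684
(A ∧ C) ∧ A = a·b on (0.2684, 0.4400) = 0.1181
¬B = 1 − 0.0900 = 0.9100
¬C = 1 − 0.6100 = 0.3900
A ∨ ¬C = a + b − a·b on (0.4400, 0.3900) = 0.6584
¬B ∨ (A ∨ ¬C) = a + b − a·b on (0.9100, 0.6584) = 0.9693
((A ∧ C) ∧ A) ∨ (¬B ∨ (A ∨ ¬C)) = a + b − a·b on (0.1181, 0.9693) = 0.9729
¬(((A ∧ C) ∧ A) ∨ (¬B ∨ (A ∨ ¬C))) = 1 − 0.9729 = 0.0271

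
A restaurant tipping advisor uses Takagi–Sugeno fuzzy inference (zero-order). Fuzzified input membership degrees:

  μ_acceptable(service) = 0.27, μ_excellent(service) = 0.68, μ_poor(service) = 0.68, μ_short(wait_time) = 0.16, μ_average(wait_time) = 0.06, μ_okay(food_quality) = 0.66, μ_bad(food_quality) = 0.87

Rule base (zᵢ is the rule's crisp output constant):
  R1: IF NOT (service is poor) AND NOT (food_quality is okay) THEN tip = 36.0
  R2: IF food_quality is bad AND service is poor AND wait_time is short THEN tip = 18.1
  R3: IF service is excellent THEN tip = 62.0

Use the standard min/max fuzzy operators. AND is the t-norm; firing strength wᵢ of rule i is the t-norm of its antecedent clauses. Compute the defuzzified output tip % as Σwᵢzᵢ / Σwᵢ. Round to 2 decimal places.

48.77

R1 (z=36.0): ¬poor=1−0.68=0.32, ¬okay=1−0.66=0.34; AND[min(a, b)] → w = 0.32
R2 (z=18.1): bad=0.87, poor=0.68, short=0.16; AND[min(a, b)] → w = 0.16
R3 (z=62.0): excellent=0.68 → w = 0.68
Weighted average = (0.32·36.0 + 0.16·18.1 + 0.68·62.0) / (0.32 + 0.16 + 0.68)
  = 56.5760 / 1.1600 = 48.77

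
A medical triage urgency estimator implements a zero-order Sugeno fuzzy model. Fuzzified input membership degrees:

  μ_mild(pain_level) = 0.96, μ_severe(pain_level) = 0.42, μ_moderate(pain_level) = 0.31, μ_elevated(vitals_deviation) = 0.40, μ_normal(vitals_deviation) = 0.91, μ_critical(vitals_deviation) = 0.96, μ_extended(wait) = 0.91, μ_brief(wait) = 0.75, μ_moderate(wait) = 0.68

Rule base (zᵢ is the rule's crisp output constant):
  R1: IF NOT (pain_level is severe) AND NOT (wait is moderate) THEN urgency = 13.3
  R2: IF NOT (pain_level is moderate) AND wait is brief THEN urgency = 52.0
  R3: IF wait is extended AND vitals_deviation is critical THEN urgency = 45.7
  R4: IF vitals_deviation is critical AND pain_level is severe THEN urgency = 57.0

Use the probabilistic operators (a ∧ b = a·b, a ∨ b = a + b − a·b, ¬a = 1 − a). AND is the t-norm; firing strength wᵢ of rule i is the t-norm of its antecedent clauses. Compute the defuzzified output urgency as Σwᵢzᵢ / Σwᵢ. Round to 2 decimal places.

46.61

R1 (z=13.3): ¬severe=1−0.42=0.58, ¬moderate=1−0.68=0.32; AND[a·b] → w = 0.1856
R2 (z=52.0): ¬moderate=1−0.31=0.69, brief=0.75; AND[a·b] → w = 0.5175
R3 (z=45.7): extended=0.91, critical=0.96; AND[a·b] → w = 0.8736
R4 (z=57.0): critical=0.96, severe=0.42; AND[a·b] → w = 0.4032
Weighted average = (0.1856·13.3 + 0.5175·52.0 + 0.8736·45.7 + 0.4032·57.0) / (0.1856 + 0.5175 + 0.8736 + 0.4032)
  = 92.2844 / 1.9799 = 46.61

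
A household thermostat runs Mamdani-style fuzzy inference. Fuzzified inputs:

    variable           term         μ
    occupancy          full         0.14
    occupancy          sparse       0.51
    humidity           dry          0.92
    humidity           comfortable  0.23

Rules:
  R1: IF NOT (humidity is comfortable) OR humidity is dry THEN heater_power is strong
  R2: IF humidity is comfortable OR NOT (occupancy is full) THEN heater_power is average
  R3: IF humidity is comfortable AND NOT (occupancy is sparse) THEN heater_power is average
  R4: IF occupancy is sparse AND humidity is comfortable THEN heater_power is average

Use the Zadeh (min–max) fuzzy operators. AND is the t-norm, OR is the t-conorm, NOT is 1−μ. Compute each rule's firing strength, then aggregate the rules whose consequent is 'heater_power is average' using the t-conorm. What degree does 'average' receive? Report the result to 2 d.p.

R1: ¬comfortable=1−0.23=0.77, dry=0.92; OR[max(a, b)] → w = 0.92
R2: comfortable=0.23, ¬full=1−0.14=0.86; OR[max(a, b)] → w = 0.86
R3: comfortable=0.23, ¬sparse=1−0.51=0.49; AND[min(a, b)] → w = 0.23
R4: sparse=0.51, comfortable=0.23; AND[min(a, b)] → w = 0.23
Rules with consequent 'average': {R2, R3, R4} → strengths 0.86, 0.23, 0.23
Aggregate via t-conorm [max(a, b)]: 0.86

0.86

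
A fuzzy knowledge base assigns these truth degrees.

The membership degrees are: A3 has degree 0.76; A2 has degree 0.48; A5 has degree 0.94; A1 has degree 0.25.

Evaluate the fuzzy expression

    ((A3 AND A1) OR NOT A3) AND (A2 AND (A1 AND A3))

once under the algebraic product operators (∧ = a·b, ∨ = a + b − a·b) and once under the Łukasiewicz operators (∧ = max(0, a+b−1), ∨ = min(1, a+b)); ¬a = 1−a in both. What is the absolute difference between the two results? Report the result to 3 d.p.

0.035

Under algebraic product:
  A3 AND A1 = a·b on (0.7600, 0.2500) = 0.1900
  NOT A3 = 1 − 0.7600 = 0.2400
  (A3 AND A1) OR NOT A3 = a + b − a·b on (0.1900, 0.2400) = 0.3844
  A1 AND A3 = a·b on (0.2500, 0.7600) = 0.1900
  A2 AND (A1 AND A3) = a·b on (0.4800, 0.1900) = 0.0912
  ((A3 AND A1) OR NOT A3) AND (A2 AND (A1 AND A3)) = a·b on (0.3844, 0.0912) = 0.0351
  → value = 0.0351
Under Łukasiewicz:
  A3 AND A1 = max(0, a+b−1) on (0.76, 0.25) = 0.01
  NOT A3 = 1 − 0.76 = 0.24
  (A3 AND A1) OR NOT A3 = min(1, a+b) on (0.01, 0.24) = 0.25
  A1 AND A3 = max(0, a+b−1) on (0.25, 0.76) = 0.01
  A2 AND (A1 AND A3) = max(0, a+b−1) on (0.48, 0.01) = 0.00
  ((A3 AND A1) OR NOT A3) AND (A2 AND (A1 AND A3)) = max(0, a+b−1) on (0.25, 0.00) = 0.00
  → value = 0.0000
|0.0351 − 0.0000| = 0.035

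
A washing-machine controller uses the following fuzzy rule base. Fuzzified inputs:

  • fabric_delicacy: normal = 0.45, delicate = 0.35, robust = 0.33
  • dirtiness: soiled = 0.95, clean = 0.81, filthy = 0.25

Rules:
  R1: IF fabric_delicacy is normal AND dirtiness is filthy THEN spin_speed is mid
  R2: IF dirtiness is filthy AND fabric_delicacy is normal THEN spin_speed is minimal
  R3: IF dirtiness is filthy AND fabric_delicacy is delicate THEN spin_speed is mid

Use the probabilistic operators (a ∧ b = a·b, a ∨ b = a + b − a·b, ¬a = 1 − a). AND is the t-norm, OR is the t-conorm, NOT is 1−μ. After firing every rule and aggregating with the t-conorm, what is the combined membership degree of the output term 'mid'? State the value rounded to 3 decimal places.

0.190

R1: normal=0.45, filthy=0.25; AND[a·b] → w = 0.1125
R2: filthy=0.25, normal=0.45; AND[a·b] → w = 0.1125
R3: filthy=0.25, delicate=0.35; AND[a·b] → w = 0.0875
Rules with consequent 'mid': {R1, R3} → strengths 0.1125, 0.0875
Aggregate via t-conorm [a + b − a·b]: 0.1902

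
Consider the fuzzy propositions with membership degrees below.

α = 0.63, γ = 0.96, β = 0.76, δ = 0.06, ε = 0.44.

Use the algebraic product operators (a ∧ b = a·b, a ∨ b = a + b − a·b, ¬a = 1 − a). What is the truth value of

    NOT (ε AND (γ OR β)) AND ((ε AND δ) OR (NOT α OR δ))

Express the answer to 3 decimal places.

γ OR β = a + b − a·b on (0.9600, 0.7600) = 0.9904
ε AND (γ OR β) = a·b on (0.4400, 0.9904) = 0.4358
NOT (ε AND (γ OR β)) = 1 − 0.4358 = 0.5642
ε AND δ = a·b on (0.4400, 0.0600) = 0.0264
NOT α = 1 − 0.6300 = 0.3700
NOT α OR δ = a + b − a·b on (0.3700, 0.0600) = 0.4078
(ε AND δ) OR (NOT α OR δ) = a + b − a·b on (0.0264, 0.4078) = 0.4234
NOT (ε AND (γ OR β)) AND ((ε AND δ) OR (NOT α OR δ)) = a·b on (0.5642, 0.4234) = 0.2389

0.239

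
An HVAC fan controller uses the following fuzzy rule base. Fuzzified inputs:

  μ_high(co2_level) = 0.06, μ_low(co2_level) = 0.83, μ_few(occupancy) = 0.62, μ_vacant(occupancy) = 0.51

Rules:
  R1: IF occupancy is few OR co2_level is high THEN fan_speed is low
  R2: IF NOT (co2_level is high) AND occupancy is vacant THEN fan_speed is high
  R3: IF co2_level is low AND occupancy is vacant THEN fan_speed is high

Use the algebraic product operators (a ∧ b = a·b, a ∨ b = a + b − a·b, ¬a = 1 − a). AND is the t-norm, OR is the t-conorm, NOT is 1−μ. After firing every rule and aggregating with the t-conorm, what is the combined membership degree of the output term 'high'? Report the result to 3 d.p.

0.700

R1: few=0.62, high=0.06; OR[a + b − a·b] → w = 0.6428
R2: ¬high=1−0.06=0.94, vacant=0.51; AND[a·b] → w = 0.4794
R3: low=0.83, vacant=0.51; AND[a·b] → w = 0.4233
Rules with consequent 'high': {R2, R3} → strengths 0.4794, 0.4233
Aggregate via t-conorm [a + b − a·b]: 0.6998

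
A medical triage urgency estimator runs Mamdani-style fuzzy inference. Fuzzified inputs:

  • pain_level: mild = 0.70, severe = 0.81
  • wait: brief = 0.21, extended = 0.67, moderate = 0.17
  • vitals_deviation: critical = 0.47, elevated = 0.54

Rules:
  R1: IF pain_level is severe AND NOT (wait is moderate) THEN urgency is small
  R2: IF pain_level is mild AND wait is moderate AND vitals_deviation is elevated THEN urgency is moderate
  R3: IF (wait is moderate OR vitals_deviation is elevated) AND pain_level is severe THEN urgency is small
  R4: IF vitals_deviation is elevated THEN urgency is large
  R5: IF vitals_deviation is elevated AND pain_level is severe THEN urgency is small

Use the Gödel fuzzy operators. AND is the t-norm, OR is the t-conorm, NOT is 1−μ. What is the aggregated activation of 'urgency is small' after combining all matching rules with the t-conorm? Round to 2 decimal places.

0.81

R1: severe=0.81, ¬moderate=1−0.17=0.83; AND[min(a, b)] → w = 0.81
R2: mild=0.70, moderate=0.17, elevated=0.54; AND[min(a, b)] → w = 0.17
R3: (moderate=0.17 OR elevated=0.54) = 0.54; AND[min(a, b)] with severe=0.81 → w = 0.54
R4: elevated=0.54 → w = 0.54
R5: elevated=0.54, severe=0.81; AND[min(a, b)] → w = 0.54
Rules with consequent 'small': {R1, R3, R5} → strengths 0.81, 0.54, 0.54
Aggregate via t-conorm [max(a, b)]: 0.81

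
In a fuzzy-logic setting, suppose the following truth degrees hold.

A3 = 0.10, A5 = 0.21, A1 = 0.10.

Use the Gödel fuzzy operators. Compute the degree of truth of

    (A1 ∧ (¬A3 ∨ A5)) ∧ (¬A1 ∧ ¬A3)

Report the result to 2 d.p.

0.10

¬A3 = 1 − 0.10 = 0.90
¬A3 ∨ A5 = max(a, b) on (0.90, 0.21) = 0.90
A1 ∧ (¬A3 ∨ A5) = min(a, b) on (0.10, 0.90) = 0.10
¬A1 = 1 − 0.10 = 0.90
¬A3 = 1 − 0.10 = 0.90
¬A1 ∧ ¬A3 = min(a, b) on (0.90, 0.90) = 0.90
(A1 ∧ (¬A3 ∨ A5)) ∧ (¬A1 ∧ ¬A3) = min(a, b) on (0.10, 0.90) = 0.10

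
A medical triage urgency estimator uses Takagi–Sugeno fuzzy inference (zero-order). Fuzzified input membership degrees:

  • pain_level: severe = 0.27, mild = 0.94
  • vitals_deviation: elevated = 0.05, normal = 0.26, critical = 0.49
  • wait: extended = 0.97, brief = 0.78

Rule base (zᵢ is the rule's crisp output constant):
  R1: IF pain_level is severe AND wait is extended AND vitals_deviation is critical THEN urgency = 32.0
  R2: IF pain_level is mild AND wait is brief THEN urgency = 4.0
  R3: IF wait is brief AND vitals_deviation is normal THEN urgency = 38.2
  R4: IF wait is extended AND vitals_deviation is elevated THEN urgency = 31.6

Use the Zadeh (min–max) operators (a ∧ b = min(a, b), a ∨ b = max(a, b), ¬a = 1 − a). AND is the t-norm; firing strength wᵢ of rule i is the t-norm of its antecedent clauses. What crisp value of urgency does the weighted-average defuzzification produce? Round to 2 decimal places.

17.11

R1 (z=32.0): severe=0.27, extended=0.97, critical=0.49; AND[min(a, b)] → w = 0.27
R2 (z=4.0): mild=0.94, brief=0.78; AND[min(a, b)] → w = 0.78
R3 (z=38.2): brief=0.78, normal=0.26; AND[min(a, b)] → w = 0.26
R4 (z=31.6): extended=0.97, elevated=0.05; AND[min(a, b)] → w = 0.05
Weighted average = (0.27·32.0 + 0.78·4.0 + 0.26·38.2 + 0.05·31.6) / (0.27 + 0.78 + 0.26 + 0.05)
  = 23.2720 / 1.3600 = 17.11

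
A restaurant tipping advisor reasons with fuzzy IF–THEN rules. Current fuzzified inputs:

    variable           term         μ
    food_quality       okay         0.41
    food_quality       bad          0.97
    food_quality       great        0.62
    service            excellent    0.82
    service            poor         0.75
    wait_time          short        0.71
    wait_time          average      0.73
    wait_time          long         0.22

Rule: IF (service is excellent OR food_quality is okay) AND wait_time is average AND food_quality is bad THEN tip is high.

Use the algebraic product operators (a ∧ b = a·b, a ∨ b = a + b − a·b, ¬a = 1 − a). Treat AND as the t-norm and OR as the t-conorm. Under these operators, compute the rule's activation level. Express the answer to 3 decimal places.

firing strength: (excellent=0.82 OR okay=0.41) = 0.8938; AND[a·b] with average=0.73, bad=0.97 → w = 0.6329

0.633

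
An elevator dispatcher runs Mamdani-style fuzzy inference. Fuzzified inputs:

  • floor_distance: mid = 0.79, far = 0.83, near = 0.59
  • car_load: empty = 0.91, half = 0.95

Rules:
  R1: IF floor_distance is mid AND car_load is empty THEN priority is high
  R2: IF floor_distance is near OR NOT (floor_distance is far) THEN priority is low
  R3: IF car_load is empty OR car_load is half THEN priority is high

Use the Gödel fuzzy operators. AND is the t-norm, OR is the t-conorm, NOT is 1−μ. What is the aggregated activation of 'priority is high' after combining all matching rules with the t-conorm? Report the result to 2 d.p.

0.95

R1: mid=0.79, empty=0.91; AND[min(a, b)] → w = 0.79
R2: near=0.59, ¬far=1−0.83=0.17; OR[max(a, b)] → w = 0.59
R3: empty=0.91, half=0.95; OR[max(a, b)] → w = 0.95
Rules with consequent 'high': {R1, R3} → strengths 0.79, 0.95
Aggregate via t-conorm [max(a, b)]: 0.95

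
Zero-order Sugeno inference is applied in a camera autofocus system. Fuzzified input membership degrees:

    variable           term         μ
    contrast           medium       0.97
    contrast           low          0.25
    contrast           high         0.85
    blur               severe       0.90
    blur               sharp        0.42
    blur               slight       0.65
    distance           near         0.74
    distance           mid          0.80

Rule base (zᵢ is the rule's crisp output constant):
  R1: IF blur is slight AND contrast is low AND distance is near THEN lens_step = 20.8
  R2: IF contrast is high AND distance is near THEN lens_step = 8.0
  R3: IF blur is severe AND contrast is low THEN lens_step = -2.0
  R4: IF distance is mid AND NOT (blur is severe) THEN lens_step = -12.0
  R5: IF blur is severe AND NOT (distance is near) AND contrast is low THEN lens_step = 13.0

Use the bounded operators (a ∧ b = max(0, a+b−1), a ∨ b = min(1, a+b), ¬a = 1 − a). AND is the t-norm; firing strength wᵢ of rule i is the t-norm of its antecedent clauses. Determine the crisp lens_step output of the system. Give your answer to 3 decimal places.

5.973

R1 (z=20.8): slight=0.65, low=0.25, near=0.74; AND[max(0, a+b−1)] → w = 0.00
R2 (z=8.0): high=0.85, near=0.74; AND[max(0, a+b−1)] → w = 0.59
R3 (z=-2.0): severe=0.90, low=0.25; AND[max(0, a+b−1)] → w = 0.15
R4 (z=-12.0): mid=0.80, ¬severe=1−0.90=0.10; AND[max(0, a+b−1)] → w = 0.00
R5 (z=13.0): severe=0.90, ¬near=1−0.74=0.26, low=0.25; AND[max(0, a+b−1)] → w = 0.00
Weighted average = (0.00·20.8 + 0.59·8.0 + 0.15·-2.0 + 0.00·-12.0 + 0.00·13.0) / (0.00 + 0.59 + 0.15 + 0.00 + 0.00)
  = 4.4200 / 0.7400 = 5.973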